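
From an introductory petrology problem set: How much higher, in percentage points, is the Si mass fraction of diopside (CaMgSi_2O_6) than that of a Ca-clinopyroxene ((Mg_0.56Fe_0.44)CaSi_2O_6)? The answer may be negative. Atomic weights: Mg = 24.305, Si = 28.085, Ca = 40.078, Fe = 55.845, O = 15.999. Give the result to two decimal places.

1.56 percentage points

Si in CaMgSi_2O_6: molar mass 216.547 g/mol; 2×28.085 = 56.170 g → 25.94 wt%.
Si in (Mg_0.56Fe_0.44)CaSi_2O_6: molar mass 230.425 g/mol; 2×28.085 = 56.170 g → 24.38 wt%.
Difference = 25.94 − 24.38 = 1.56 percentage points.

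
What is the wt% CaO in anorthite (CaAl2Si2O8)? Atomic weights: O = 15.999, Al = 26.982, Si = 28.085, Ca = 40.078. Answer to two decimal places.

20.16 wt%

M(CaAl2Si2O8) = 278.204 g/mol; M(CaO) = 56.077 g/mol.
Moles CaO per formula unit = 1 Ca ÷ 1 = 1.0000.
CaO fraction = (1.0000 × 56.077) / 278.204 = 56.077/278.204 = 0.2016.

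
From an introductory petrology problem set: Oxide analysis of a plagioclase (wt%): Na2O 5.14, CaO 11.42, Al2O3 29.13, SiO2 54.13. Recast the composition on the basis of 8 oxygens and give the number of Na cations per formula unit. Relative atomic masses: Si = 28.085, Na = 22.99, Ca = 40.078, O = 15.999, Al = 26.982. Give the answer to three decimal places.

Na2O (M=61.979): mol = 0.08293; Na = 0.16586, O = 0.08293.
CaO (M=56.077): mol = 0.20365; Ca = 0.20365, O = 0.20365.
Al2O3 (M=101.961): mol = 0.28570; Al = 0.57140, O = 0.85710.
SiO2 (M=60.083): mol = 0.90092; Si = 0.90092, O = 1.80184.
ΣO = 2.94552; factor = 8/ΣO = 2.71599.
Na apfu = 0.16586 × 2.71599 = 0.450.

0.450 Na apfu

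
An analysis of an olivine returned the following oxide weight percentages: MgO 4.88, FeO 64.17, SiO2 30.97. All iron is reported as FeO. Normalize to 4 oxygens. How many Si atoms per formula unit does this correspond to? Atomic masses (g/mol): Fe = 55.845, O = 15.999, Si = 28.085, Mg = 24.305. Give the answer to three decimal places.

1.008 Si apfu

MgO (M=40.304): mol = 0.12108; Mg = 0.12108, O = 0.12108.
FeO (M=71.844): mol = 0.89319; Fe = 0.89319, O = 0.89319.
SiO2 (M=60.083): mol = 0.51545; Si = 0.51545, O = 1.03090.
ΣO = 2.04517; factor = 4/ΣO = 1.95583.
Si apfu = 0.51545 × 1.95583 = 1.008.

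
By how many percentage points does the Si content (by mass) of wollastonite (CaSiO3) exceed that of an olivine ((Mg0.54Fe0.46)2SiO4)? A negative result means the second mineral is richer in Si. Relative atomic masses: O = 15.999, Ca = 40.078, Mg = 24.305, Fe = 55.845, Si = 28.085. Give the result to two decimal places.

First mineral: 28.085 g Si in 116.160 g formula = 24.18 wt% Si.
Second mineral: 28.085 g Si in 169.708 g formula = 16.55 wt% Si.
24.18% − 16.55% gives a difference of 7.63 percentage points.

7.63 percentage points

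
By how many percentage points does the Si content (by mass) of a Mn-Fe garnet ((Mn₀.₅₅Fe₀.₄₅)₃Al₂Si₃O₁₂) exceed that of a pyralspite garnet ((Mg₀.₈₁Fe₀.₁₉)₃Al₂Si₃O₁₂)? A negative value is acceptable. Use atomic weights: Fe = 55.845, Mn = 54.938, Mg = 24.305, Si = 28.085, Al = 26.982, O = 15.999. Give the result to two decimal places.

First mineral: 84.255 g Si in 496.245 g formula = 16.98 wt% Si.
Second mineral: 84.255 g Si in 421.100 g formula = 20.01 wt% Si.
16.98% − 20.01% gives a difference of -3.03 percentage points.

-3.03 percentage points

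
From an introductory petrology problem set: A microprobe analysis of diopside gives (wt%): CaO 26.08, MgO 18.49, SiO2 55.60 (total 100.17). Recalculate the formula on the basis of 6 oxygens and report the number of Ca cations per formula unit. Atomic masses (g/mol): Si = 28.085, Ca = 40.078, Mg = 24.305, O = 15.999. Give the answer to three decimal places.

26.08 wt% CaO ÷ 56.077 g/mol = 0.46507 mol, giving 0.46507 Ca and 0.46507 O.
18.49 wt% MgO ÷ 40.304 g/mol = 0.45876 mol, giving 0.45876 Mg and 0.45876 O.
55.60 wt% SiO2 ÷ 60.083 g/mol = 0.92539 mol, giving 0.92539 Si and 1.85078 O.
Oxygen sums to 2.77461; scaling by 6/2.77461 = 2.16247 puts the formula on 6 O.
Ca: 0.46507 × 2.16247 = 1.006 atoms per formula unit.

1.006 Ca apfu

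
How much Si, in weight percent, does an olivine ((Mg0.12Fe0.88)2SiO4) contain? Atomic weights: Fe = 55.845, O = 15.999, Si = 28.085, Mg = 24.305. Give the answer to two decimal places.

Molar mass of (Mg0.12Fe0.88)2SiO4: 0.24*24.305 + 1.76*55.845 + 1*28.085 + 4*15.999 = 196.201 g/mol.
Mass of Si per formula unit: 1 × 28.085 = 28.085 g.
Weight fraction Si = 28.085 / 196.201 = 0.1431.

14.31 weight percent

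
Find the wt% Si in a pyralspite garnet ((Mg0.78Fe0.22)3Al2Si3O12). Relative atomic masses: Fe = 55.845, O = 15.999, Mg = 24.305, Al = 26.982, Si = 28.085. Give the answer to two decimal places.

19.87 weight percent

Formula mass = 2.34*24.305 + 0.66*55.845 + 2*26.982 + 3*28.085 + 12*15.999 = 423.938 g/mol, of which 84.255 g is Si.
So Si makes up 84.255/423.938 = 0.1987 of the mass, i.e. 19.87%.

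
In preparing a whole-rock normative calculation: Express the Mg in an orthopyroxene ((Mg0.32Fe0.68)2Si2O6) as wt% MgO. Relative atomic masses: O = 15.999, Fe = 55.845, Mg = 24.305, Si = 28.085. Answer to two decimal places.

10.59 wt%

Molar mass of (Mg0.32Fe0.68)2Si2O6 = 0.64×24.305 + 1.36×55.845 + 2×28.085 + 6×15.999 = 243.668 g/mol.
Each formula unit contains 0.64 Mg, equivalent to 0.64/1 = 0.6400 mol MgO.
M(MgO) = 1×24.305 + 1×15.999 = 40.304 g/mol.
Mass of MgO per formula unit = 0.6400 × 40.304 = 25.795 g.
MgO wt% = 25.795 / 243.668 × 100 = 10.59%.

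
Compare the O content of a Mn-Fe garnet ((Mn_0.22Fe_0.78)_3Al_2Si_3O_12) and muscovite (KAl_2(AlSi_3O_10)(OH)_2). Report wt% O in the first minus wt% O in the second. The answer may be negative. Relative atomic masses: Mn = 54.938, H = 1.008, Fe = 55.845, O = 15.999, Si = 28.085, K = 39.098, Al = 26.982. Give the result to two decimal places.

First mineral: 191.988 g O in 497.143 g formula = 38.62 wt% O.
Second mineral: 191.988 g O in 398.303 g formula = 48.20 wt% O.
38.62% − 48.20% gives a difference of -9.58 percentage points.

-9.58 percentage points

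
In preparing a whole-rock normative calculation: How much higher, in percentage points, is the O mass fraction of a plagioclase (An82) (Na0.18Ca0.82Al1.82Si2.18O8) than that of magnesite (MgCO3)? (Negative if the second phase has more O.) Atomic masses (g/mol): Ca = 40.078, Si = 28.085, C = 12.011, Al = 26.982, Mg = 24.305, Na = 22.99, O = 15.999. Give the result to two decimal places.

-10.44 percentage points

O in Na0.18Ca0.82Al1.82Si2.18O8: molar mass 275.327 g/mol; 8×15.999 = 127.992 g → 46.49 wt%.
O in MgCO3: molar mass 84.313 g/mol; 3×15.999 = 47.997 g → 56.93 wt%.
Difference = 46.49 − 56.93 = -10.44 percentage points.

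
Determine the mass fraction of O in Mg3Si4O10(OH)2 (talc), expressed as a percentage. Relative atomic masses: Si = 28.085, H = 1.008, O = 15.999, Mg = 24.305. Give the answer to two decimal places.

M(Mg3Si4O10(OH)2) = 379.259 g/mol.
O contributes 12 × 15.999 = 191.988 g per mole.
191.988/379.259 = 0.5062 → 50.62%.

50.62 mass %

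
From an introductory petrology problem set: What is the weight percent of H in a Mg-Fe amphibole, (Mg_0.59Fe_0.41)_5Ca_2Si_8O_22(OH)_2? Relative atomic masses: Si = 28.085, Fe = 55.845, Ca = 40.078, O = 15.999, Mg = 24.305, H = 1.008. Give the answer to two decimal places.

M((Mg_0.59Fe_0.41)_5Ca_2Si_8O_22(OH)_2) = 877.010 g/mol.
H contributes 2 × 1.008 = 2.016 g per mole.
2.016/877.010 = 0.0023 → 0.23%.

0.23 wt%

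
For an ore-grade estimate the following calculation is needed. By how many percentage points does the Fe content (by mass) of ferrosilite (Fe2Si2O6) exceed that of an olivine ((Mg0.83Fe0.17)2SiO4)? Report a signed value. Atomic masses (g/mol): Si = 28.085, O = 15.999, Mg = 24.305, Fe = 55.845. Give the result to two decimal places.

First mineral: 111.690 g Fe in 263.854 g formula = 42.33 wt% Fe.
Second mineral: 18.987 g Fe in 151.415 g formula = 12.54 wt% Fe.
42.33% − 12.54% gives a difference of 29.79 percentage points.

29.79 percentage points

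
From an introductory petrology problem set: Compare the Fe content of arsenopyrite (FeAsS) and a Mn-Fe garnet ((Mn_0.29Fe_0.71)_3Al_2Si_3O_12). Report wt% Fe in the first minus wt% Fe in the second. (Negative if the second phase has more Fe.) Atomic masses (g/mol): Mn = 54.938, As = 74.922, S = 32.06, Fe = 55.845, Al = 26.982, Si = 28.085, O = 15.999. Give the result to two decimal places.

First mineral: 55.845 g Fe in 162.827 g formula = 34.30 wt% Fe.
Second mineral: 118.950 g Fe in 496.953 g formula = 23.94 wt% Fe.
34.30% − 23.94% gives a difference of 10.36 percentage points.

10.36 percentage points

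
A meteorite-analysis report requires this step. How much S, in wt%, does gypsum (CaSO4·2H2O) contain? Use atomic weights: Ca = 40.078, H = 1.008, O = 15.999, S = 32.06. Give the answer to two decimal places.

M(CaSO4·2H2O) = 172.164 g/mol.
S contributes 1 × 32.06 = 32.060 g per mole.
32.060/172.164 = 0.1862 → 18.62%.

18.62 wt%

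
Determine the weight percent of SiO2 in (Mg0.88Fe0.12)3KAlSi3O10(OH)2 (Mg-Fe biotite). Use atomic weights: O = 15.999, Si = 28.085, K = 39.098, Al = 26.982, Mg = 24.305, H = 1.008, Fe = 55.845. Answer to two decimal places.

42.05 wt%

Molar mass of (Mg0.88Fe0.12)3KAlSi3O10(OH)2 = 2.64·24.305 + 0.36·55.845 + 1·39.098 + 1·26.982 + 3·28.085 + 12·15.999 + 2·1.008 = 428.608 g/mol.
Each formula unit contains 3 Si, equivalent to 3/1 = 3.0000 mol SiO2.
M(SiO2) = 1×28.085 + 2×15.999 = 60.083 g/mol.
Mass of SiO2 per formula unit = 3.0000 × 60.083 = 180.249 g.
SiO2 wt% = 180.249 / 428.608 × 100 = 42.05%.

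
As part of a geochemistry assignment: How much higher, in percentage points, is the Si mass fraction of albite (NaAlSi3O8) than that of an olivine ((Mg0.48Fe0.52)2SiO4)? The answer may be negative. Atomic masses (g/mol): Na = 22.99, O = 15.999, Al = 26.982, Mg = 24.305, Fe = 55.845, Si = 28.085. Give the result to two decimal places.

Si in NaAlSi3O8: molar mass 262.219 g/mol; 3×28.085 = 84.255 g → 32.13 wt%.
Si in (Mg0.48Fe0.52)2SiO4: molar mass 173.493 g/mol; 1×28.085 = 28.085 g → 16.19 wt%.
Difference = 32.13 − 16.19 = 15.94 percentage points.

15.94 percentage points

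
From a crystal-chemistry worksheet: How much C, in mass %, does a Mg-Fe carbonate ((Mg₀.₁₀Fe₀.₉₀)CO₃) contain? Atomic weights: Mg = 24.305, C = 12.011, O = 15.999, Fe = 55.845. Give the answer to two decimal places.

10.66 mass %

Formula mass = 0.10×24.305 + 0.90×55.845 + 1×12.011 + 3×15.999 = 112.699 g/mol, of which 12.011 g is C.
So C makes up 12.011/112.699 = 0.1066 of the mass, i.e. 10.66%.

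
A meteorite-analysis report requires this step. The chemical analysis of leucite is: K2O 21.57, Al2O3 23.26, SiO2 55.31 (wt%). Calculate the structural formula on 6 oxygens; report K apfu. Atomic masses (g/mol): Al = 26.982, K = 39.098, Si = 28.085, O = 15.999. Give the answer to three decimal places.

0.998 K apfu

K2O: 21.57/94.195 = 0.22899 mol → 0.45798 mol K, 0.22899 mol O.
Al2O3: 23.26/101.961 = 0.22813 mol → 0.45626 mol Al, 0.68439 mol O.
SiO2: 55.31/60.083 = 0.92056 mol → 0.92056 mol Si, 1.84112 mol O.
Total oxygen = 2.75450 mol. Normalization factor = 6/2.75450 = 2.17825.
K per 6 O = 0.45798 × 2.17825 = 0.998.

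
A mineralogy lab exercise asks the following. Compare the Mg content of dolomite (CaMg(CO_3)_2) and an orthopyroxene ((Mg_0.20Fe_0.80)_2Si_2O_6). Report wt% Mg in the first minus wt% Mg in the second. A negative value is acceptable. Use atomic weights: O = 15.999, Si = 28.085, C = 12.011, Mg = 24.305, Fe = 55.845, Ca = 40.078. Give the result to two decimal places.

9.31 percentage points

First mineral: 24.305 g Mg in 184.399 g formula = 13.18 wt% Mg.
Second mineral: 9.722 g Mg in 251.238 g formula = 3.87 wt% Mg.
13.18% − 3.87% gives a difference of 9.31 percentage points.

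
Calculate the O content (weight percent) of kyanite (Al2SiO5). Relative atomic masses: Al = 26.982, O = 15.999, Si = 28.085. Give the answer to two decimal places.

49.37 weight percent

Formula mass = 2*26.982 + 1*28.085 + 5*15.999 = 162.044 g/mol, of which 79.995 g is O.
So O makes up 79.995/162.044 = 0.4937 of the mass, i.e. 49.37%.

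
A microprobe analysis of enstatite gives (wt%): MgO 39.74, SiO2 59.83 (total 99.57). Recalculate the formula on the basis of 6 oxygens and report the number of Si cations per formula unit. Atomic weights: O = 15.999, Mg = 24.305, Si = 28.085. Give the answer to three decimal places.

2.007 Si apfu

39.74 wt% MgO ÷ 40.304 g/mol = 0.98601 mol, giving 0.98601 Mg and 0.98601 O.
59.83 wt% SiO2 ÷ 60.083 g/mol = 0.99579 mol, giving 0.99579 Si and 1.99158 O.
Oxygen sums to 2.97759; scaling by 6/2.97759 = 2.01505 puts the formula on 6 O.
Si: 0.99579 × 2.01505 = 2.007 atoms per formula unit.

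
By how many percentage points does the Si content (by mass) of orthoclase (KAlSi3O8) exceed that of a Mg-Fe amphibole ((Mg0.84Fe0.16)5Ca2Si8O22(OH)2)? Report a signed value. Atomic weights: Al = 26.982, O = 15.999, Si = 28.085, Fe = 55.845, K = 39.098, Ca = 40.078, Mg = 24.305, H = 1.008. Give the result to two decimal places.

M(KAlSi3O8) = 278.327 g/mol, so wt% Si = 84.255/278.327 × 100 = 30.27%.
M((Mg0.84Fe0.16)5Ca2Si8O22(OH)2) = 837.585 g/mol, so wt% Si = 224.680/837.585 × 100 = 26.82%.
30.27 − 26.82 = 3.45 pp.

3.45 percentage points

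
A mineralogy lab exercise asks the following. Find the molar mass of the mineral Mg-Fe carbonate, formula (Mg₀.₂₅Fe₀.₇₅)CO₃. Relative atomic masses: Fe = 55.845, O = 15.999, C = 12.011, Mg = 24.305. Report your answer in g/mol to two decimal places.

M = 0.25·24.305 + 0.75·55.845 + 1·12.011 + 3·15.999

107.97 g/mol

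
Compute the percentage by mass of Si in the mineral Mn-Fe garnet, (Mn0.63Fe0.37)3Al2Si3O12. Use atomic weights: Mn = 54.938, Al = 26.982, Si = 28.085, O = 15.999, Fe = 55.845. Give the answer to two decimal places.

16.99 wt%

Formula mass = 1.89·54.938 + 1.11·55.845 + 2·26.982 + 3·28.085 + 12·15.999 = 496.028 g/mol, of which 84.255 g is Si.
So Si makes up 84.255/496.028 = 0.1699 of the mass, i.e. 16.99%.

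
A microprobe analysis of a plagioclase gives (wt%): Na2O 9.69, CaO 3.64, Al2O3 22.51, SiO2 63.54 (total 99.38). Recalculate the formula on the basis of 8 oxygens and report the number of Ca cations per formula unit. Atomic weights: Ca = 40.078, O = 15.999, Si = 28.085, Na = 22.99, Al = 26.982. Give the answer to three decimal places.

0.173 Ca apfu

9.69 wt% Na2O ÷ 61.979 g/mol = 0.15634 mol, giving 0.31268 Na and 0.15634 O.
3.64 wt% CaO ÷ 56.077 g/mol = 0.06491 mol, giving 0.06491 Ca and 0.06491 O.
22.51 wt% Al2O3 ÷ 101.961 g/mol = 0.22077 mol, giving 0.44154 Al and 0.66231 O.
63.54 wt% SiO2 ÷ 60.083 g/mol = 1.05754 mol, giving 1.05754 Si and 2.11508 O.
Oxygen sums to 2.99864; scaling by 8/2.99864 = 2.66788 puts the formula on 8 O.
Ca: 0.06491 × 2.66788 = 0.173 atoms per formula unit.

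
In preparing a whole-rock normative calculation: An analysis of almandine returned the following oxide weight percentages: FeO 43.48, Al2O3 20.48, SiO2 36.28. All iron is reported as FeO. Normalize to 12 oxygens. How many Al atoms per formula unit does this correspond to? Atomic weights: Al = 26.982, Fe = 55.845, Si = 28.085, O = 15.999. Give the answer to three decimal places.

1.996 Al apfu

FeO (M=71.844): mol = 0.60520; Fe = 0.60520, O = 0.60520.
Al2O3 (M=101.961): mol = 0.20086; Al = 0.40172, O = 0.60258.
SiO2 (M=60.083): mol = 0.60383; Si = 0.60383, O = 1.20766.
ΣO = 2.41544; factor = 12/ΣO = 4.96804.
Al apfu = 0.40172 × 4.96804 = 1.996.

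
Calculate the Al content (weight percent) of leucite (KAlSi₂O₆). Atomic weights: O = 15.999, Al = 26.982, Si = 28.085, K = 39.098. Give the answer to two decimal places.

12.36 weight percent

M(KAlSi₂O₆) = 218.244 g/mol.
Al contributes 1 × 26.982 = 26.982 g per mole.
26.982/218.244 = 0.1236 → 12.36%.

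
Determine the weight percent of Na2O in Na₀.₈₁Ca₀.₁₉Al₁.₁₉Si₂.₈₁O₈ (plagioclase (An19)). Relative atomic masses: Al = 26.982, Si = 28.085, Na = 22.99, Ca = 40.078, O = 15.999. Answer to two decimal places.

M(Na₀.₈₁Ca₀.₁₉Al₁.₁₉Si₂.₈₁O₈) = 265.256 g/mol; M(Na2O) = 61.979 g/mol.
Moles Na2O per formula unit = 0.81 Na ÷ 2 = 0.4050.
Na2O fraction = (0.4050 × 61.979) / 265.256 = 25.101/265.256 = 0.0946.

9.46 wt%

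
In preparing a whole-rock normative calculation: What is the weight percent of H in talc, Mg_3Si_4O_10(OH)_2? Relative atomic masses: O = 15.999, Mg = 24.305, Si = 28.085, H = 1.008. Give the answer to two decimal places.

0.53 wt%

M(Mg_3Si_4O_10(OH)_2) = 379.259 g/mol.
H contributes 2 × 1.008 = 2.016 g per mole.
2.016/379.259 = 0.0053 → 0.53%.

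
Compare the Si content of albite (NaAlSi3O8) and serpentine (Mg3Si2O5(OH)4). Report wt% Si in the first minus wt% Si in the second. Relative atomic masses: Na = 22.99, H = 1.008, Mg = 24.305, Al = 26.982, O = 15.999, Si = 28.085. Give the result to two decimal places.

First mineral: 84.255 g Si in 262.219 g formula = 32.13 wt% Si.
Second mineral: 56.170 g Si in 277.108 g formula = 20.27 wt% Si.
32.13% − 20.27% gives a difference of 11.86 percentage points.

11.86 percentage points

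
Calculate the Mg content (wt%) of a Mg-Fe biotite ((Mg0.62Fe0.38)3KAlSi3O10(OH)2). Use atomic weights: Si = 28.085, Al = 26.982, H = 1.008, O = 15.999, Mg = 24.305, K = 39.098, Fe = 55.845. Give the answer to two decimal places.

M((Mg0.62Fe0.38)3KAlSi3O10(OH)2) = 453.210 g/mol.
Mg contributes 1.86 × 24.305 = 45.207 g per mole.
45.207/453.210 = 0.0997 → 9.97%.

9.97 wt%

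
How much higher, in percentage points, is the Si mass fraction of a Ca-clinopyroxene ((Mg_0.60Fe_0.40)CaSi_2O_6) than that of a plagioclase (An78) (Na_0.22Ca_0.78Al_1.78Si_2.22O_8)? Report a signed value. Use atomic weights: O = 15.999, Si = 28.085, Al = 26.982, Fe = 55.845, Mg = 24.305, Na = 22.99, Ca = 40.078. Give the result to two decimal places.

1.81 percentage points

Si in (Mg_0.60Fe_0.40)CaSi_2O_6: molar mass 229.163 g/mol; 2×28.085 = 56.170 g → 24.51 wt%.
Si in Na_0.22Ca_0.78Al_1.78Si_2.22O_8: molar mass 274.687 g/mol; 2.22×28.085 = 62.349 g → 22.70 wt%.
Difference = 24.51 − 22.70 = 1.81 percentage points.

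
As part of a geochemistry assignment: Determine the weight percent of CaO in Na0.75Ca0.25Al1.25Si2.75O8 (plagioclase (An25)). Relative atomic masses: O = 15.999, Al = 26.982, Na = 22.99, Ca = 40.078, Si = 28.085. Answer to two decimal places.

M(Na0.75Ca0.25Al1.25Si2.75O8) = 266.215 g/mol; M(CaO) = 56.077 g/mol.
Moles CaO per formula unit = 0.25 Ca ÷ 1 = 0.2500.
CaO fraction = (0.2500 × 56.077) / 266.215 = 14.019/266.215 = 0.0527.

5.27 wt%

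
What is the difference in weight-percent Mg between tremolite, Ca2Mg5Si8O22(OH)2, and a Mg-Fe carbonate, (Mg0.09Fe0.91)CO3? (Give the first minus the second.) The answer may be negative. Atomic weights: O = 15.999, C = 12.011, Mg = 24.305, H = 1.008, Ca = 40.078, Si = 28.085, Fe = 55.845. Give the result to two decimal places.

First mineral: 121.525 g Mg in 812.353 g formula = 14.96 wt% Mg.
Second mineral: 2.187 g Mg in 113.014 g formula = 1.94 wt% Mg.
14.96% − 1.94% gives a difference of 13.02 percentage points.

13.02 percentage points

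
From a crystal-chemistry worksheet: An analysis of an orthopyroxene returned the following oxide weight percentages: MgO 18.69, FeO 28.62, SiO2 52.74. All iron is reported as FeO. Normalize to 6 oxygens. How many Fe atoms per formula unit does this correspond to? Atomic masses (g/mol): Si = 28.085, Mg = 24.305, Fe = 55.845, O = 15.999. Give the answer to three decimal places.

MgO: 18.69/40.304 = 0.46373 mol → 0.46373 mol Mg, 0.46373 mol O.
FeO: 28.62/71.844 = 0.39836 mol → 0.39836 mol Fe, 0.39836 mol O.
SiO2: 52.74/60.083 = 0.87779 mol → 0.87779 mol Si, 1.75558 mol O.
Total oxygen = 2.61767 mol. Normalization factor = 6/2.61767 = 2.29211.
Fe per 6 O = 0.39836 × 2.29211 = 0.913.

0.913 Fe apfu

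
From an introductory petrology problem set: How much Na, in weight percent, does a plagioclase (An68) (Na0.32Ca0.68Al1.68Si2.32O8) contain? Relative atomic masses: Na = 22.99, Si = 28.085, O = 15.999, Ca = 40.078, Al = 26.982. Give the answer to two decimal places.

2.69 weight percent

M(Na0.32Ca0.68Al1.68Si2.32O8) = 273.089 g/mol.
Na contributes 0.32 × 22.99 = 7.357 g per mole.
7.357/273.089 = 0.0269 → 2.69%.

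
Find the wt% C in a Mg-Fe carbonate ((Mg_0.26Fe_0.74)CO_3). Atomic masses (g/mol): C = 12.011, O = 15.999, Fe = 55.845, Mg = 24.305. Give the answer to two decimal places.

Molar mass of (Mg_0.26Fe_0.74)CO_3: 0.26×24.305 + 0.74×55.845 + 1×12.011 + 3×15.999 = 107.653 g/mol.
Mass of C per formula unit: 1 × 12.011 = 12.011 g.
Weight fraction C = 12.011 / 107.653 = 0.1116.

11.16 wt%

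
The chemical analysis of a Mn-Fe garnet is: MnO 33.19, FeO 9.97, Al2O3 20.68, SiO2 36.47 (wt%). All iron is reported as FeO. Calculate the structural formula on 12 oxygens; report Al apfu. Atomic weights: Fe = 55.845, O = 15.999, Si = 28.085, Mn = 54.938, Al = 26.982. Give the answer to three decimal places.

MnO (M=70.937): mol = 0.46788; Mn = 0.46788, O = 0.46788.
FeO (M=71.844): mol = 0.13877; Fe = 0.13877, O = 0.13877.
Al2O3 (M=101.961): mol = 0.20282; Al = 0.40564, O = 0.60846.
SiO2 (M=60.083): mol = 0.60699; Si = 0.60699, O = 1.21398.
ΣO = 2.42909; factor = 12/ΣO = 4.94012.
Al apfu = 0.40564 × 4.94012 = 2.004.

2.004 Al apfu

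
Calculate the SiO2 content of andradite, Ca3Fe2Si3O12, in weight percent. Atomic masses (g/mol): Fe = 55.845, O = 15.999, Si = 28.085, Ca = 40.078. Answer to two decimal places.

M(Ca3Fe2Si3O12) = 508.167 g/mol; M(SiO2) = 60.083 g/mol.
Moles SiO2 per formula unit = 3 Si ÷ 1 = 3.0000.
SiO2 fraction = (3.0000 × 60.083) / 508.167 = 180.249/508.167 = 0.3547.

35.47 wt%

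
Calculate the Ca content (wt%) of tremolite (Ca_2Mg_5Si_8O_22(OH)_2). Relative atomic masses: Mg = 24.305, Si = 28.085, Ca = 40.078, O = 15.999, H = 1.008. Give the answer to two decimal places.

9.87 wt%

Formula mass = 2×40.078 + 5×24.305 + 8×28.085 + 24×15.999 + 2×1.008 = 812.353 g/mol, of which 80.156 g is Ca.
So Ca makes up 80.156/812.353 = 0.0987 of the mass, i.e. 9.87%.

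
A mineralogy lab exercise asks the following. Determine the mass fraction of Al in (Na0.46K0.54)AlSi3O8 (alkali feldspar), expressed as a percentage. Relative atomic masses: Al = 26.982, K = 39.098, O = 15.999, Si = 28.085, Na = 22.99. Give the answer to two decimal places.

9.96 mass %

M((Na0.46K0.54)AlSi3O8) = 270.917 g/mol.
Al contributes 1 × 26.982 = 26.982 g per mole.
26.982/270.917 = 0.0996 → 9.96%.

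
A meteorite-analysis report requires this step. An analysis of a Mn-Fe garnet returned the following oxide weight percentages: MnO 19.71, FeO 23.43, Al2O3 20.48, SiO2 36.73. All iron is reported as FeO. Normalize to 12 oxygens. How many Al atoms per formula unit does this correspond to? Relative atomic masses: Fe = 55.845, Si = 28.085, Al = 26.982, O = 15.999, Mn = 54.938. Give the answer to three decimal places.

1.984 Al apfu

MnO: 19.71/70.937 = 0.27785 mol → 0.27785 mol Mn, 0.27785 mol O.
FeO: 23.43/71.844 = 0.32612 mol → 0.32612 mol Fe, 0.32612 mol O.
Al2O3: 20.48/101.961 = 0.20086 mol → 0.40172 mol Al, 0.60258 mol O.
SiO2: 36.73/60.083 = 0.61132 mol → 0.61132 mol Si, 1.22264 mol O.
Total oxygen = 2.42919 mol. Normalization factor = 12/2.42919 = 4.93992.
Al per 12 O = 0.40172 × 4.93992 = 1.984.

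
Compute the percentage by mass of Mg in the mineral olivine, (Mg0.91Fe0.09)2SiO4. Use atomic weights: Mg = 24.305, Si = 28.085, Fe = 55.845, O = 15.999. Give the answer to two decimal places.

Molar mass of (Mg0.91Fe0.09)2SiO4: 1.82×24.305 + 0.18×55.845 + 1×28.085 + 4×15.999 = 146.368 g/mol.
Mass of Mg per formula unit: 1.82 × 24.305 = 44.235 g.
Weight fraction Mg = 44.235 / 146.368 = 0.3022.

30.22 weight percent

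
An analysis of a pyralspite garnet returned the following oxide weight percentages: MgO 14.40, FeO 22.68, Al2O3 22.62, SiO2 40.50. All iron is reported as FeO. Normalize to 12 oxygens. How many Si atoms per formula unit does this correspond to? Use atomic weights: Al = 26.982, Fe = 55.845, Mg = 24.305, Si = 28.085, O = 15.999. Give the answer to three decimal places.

3.011 Si apfu

MgO (M=40.304): mol = 0.35728; Mg = 0.35728, O = 0.35728.
FeO (M=71.844): mol = 0.31568; Fe = 0.31568, O = 0.31568.
Al2O3 (M=101.961): mol = 0.22185; Al = 0.44370, O = 0.66555.
SiO2 (M=60.083): mol = 0.67407; Si = 0.67407, O = 1.34814.
ΣO = 2.68665; factor = 12/ΣO = 4.46653.
Si apfu = 0.67407 × 4.46653 = 3.011.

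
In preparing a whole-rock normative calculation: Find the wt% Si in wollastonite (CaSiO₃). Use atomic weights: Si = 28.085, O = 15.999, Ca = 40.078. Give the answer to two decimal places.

24.18 mass %

Formula mass = 1×40.078 + 1×28.085 + 3×15.999 = 116.160 g/mol, of which 28.085 g is Si.
So Si makes up 28.085/116.160 = 0.2418 of the mass, i.e. 24.18%.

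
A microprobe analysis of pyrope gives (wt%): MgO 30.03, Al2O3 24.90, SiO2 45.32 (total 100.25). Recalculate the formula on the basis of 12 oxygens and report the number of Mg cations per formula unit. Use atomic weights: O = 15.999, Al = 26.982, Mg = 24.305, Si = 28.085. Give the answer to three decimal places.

2.994 Mg apfu

MgO (M=40.304): mol = 0.74509; Mg = 0.74509, O = 0.74509.
Al2O3 (M=101.961): mol = 0.24421; Al = 0.48842, O = 0.73263.
SiO2 (M=60.083): mol = 0.75429; Si = 0.75429, O = 1.50858.
ΣO = 2.98630; factor = 12/ΣO = 4.01835.
Mg apfu = 0.74509 × 4.01835 = 2.994.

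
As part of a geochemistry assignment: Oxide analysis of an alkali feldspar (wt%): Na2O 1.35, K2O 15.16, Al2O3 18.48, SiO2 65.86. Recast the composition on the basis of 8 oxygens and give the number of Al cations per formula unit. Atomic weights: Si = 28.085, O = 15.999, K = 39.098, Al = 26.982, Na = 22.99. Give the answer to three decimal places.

Na2O (M=61.979): mol = 0.02178; Na = 0.04356, O = 0.02178.
K2O (M=94.195): mol = 0.16094; K = 0.32188, O = 0.16094.
Al2O3 (M=101.961): mol = 0.18125; Al = 0.36250, O = 0.54375.
SiO2 (M=60.083): mol = 1.09615; Si = 1.09615, O = 2.19230.
ΣO = 2.91877; factor = 8/ΣO = 2.74088.
Al apfu = 0.36250 × 2.74088 = 0.994.

0.994 Al apfu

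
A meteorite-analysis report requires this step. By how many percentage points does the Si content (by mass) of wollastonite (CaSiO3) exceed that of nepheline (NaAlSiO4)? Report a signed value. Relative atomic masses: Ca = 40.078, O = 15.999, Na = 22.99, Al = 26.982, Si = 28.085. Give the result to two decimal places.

First mineral: 28.085 g Si in 116.160 g formula = 24.18 wt% Si.
Second mineral: 28.085 g Si in 142.053 g formula = 19.77 wt% Si.
24.18% − 19.77% gives a difference of 4.41 percentage points.

4.41 percentage points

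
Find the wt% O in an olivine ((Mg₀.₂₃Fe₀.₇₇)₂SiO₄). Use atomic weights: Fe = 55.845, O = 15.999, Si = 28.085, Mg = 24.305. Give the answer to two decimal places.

Formula mass = 0.46*24.305 + 1.54*55.845 + 1*28.085 + 4*15.999 = 189.263 g/mol, of which 63.996 g is O.
So O makes up 63.996/189.263 = 0.3381 of the mass, i.e. 33.81%.

33.81 weight percent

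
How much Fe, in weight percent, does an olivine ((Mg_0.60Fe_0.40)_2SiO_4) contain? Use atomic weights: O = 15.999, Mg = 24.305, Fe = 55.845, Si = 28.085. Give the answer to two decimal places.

Formula mass = 1.20·24.305 + 0.80·55.845 + 1·28.085 + 4·15.999 = 165.923 g/mol, of which 44.676 g is Fe.
So Fe makes up 44.676/165.923 = 0.2693 of the mass, i.e. 26.93%.

26.93 weight percent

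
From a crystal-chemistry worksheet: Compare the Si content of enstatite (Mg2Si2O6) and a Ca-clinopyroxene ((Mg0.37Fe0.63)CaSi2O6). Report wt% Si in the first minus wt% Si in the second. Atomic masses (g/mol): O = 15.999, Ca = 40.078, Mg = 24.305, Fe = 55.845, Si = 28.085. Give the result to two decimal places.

Si in Mg2Si2O6: molar mass 200.774 g/mol; 2×28.085 = 56.170 g → 27.98 wt%.
Si in (Mg0.37Fe0.63)CaSi2O6: molar mass 236.417 g/mol; 2×28.085 = 56.170 g → 23.76 wt%.
Difference = 27.98 − 23.76 = 4.22 percentage points.

4.22 percentage points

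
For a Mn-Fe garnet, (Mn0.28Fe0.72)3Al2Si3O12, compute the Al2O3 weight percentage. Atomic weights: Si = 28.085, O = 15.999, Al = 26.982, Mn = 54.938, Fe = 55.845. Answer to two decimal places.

20.52 wt%

M((Mn0.28Fe0.72)3Al2Si3O12) = 496.980 g/mol; M(Al2O3) = 101.961 g/mol.
Moles Al2O3 per formula unit = 2 Al ÷ 2 = 1.0000.
Al2O3 fraction = (1.0000 × 101.961) / 496.980 = 101.961/496.980 = 0.2052.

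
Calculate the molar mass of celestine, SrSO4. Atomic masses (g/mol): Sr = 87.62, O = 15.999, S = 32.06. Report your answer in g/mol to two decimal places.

183.68 g/mol

Sr: 1 × 87.62 = 87.6200
S: 1 × 32.06 = 32.0600
O: 4 × 15.999 = 63.9960
Summing the contributions gives the formula mass.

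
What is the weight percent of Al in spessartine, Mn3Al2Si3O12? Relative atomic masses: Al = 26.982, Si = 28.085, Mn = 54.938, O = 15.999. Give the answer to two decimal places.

10.90 weight percent

M(Mn3Al2Si3O12) = 495.021 g/mol.
Al contributes 2 × 26.982 = 53.964 g per mole.
53.964/495.021 = 0.1090 → 10.90%.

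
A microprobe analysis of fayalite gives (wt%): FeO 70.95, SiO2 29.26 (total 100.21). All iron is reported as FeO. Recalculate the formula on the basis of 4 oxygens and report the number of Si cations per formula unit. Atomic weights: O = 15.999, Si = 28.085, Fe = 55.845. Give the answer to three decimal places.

0.993 Si apfu

FeO (M=71.844): mol = 0.98756; Fe = 0.98756, O = 0.98756.
SiO2 (M=60.083): mol = 0.48699; Si = 0.48699, O = 0.97398.
ΣO = 1.96154; factor = 4/ΣO = 2.03921.
Si apfu = 0.48699 × 2.03921 = 0.993.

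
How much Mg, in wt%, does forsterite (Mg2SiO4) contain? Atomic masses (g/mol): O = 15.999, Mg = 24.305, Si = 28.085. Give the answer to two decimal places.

34.55 wt%

Molar mass of Mg2SiO4: 2×24.305 + 1×28.085 + 4×15.999 = 140.691 g/mol.
Mass of Mg per formula unit: 2 × 24.305 = 48.610 g.
Weight fraction Mg = 48.610 / 140.691 = 0.3455.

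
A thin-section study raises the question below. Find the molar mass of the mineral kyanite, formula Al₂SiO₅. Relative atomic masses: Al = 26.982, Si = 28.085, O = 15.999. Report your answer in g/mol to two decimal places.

162.04 g/mol

The formula mass is the sum 2*26.982 + 1*28.085 + 5*15.999.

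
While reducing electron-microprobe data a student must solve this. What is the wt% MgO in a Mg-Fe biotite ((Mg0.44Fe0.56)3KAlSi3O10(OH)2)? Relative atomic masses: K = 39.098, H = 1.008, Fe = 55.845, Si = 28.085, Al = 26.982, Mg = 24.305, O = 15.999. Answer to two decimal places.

11.31 wt%

Molar mass of (Mg0.44Fe0.56)3KAlSi3O10(OH)2 = 1.32*24.305 + 1.68*55.845 + 1*39.098 + 1*26.982 + 3*28.085 + 12*15.999 + 2*1.008 = 470.241 g/mol.
Each formula unit contains 1.32 Mg, equivalent to 1.32/1 = 1.3200 mol MgO.
M(MgO) = 1×24.305 + 1×15.999 = 40.304 g/mol.
Mass of MgO per formula unit = 1.3200 × 40.304 = 53.201 g.
MgO wt% = 53.201 / 470.241 × 100 = 11.31%.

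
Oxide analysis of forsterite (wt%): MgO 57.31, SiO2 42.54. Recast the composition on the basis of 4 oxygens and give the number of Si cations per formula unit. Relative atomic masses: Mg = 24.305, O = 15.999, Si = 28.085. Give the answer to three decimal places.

MgO (M=40.304): mol = 1.42194; Mg = 1.42194, O = 1.42194.
SiO2 (M=60.083): mol = 0.70802; Si = 0.70802, O = 1.41604.
ΣO = 2.83798; factor = 4/ΣO = 1.40945.
Si apfu = 0.70802 × 1.40945 = 0.998.

0.998 Si apfu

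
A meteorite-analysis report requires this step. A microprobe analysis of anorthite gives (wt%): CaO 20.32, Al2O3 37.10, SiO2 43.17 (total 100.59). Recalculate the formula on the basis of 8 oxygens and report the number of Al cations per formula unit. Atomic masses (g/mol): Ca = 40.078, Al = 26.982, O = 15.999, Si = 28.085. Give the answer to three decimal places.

2.014 Al apfu

20.32 wt% CaO ÷ 56.077 g/mol = 0.36236 mol, giving 0.36236 Ca and 0.36236 O.
37.10 wt% Al2O3 ÷ 101.961 g/mol = 0.36386 mol, giving 0.72772 Al and 1.09158 O.
43.17 wt% SiO2 ÷ 60.083 g/mol = 0.71851 mol, giving 0.71851 Si and 1.43702 O.
Oxygen sums to 2.89096; scaling by 8/2.89096 = 2.76725 puts the formula on 8 O.
Al: 0.72772 × 2.76725 = 2.014 atoms per formula unit.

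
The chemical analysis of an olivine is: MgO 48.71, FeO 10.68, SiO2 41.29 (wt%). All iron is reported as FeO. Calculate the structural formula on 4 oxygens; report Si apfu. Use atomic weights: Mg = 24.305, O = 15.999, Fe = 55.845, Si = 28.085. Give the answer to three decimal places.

1.006 Si apfu

48.71 wt% MgO ÷ 40.304 g/mol = 1.20856 mol, giving 1.20856 Mg and 1.20856 O.
10.68 wt% FeO ÷ 71.844 g/mol = 0.14866 mol, giving 0.14866 Fe and 0.14866 O.
41.29 wt% SiO2 ÷ 60.083 g/mol = 0.68722 mol, giving 0.68722 Si and 1.37444 O.
Oxygen sums to 2.73166; scaling by 4/2.73166 = 1.46431 puts the formula on 4 O.
Si: 0.68722 × 1.46431 = 1.006 atoms per formula unit.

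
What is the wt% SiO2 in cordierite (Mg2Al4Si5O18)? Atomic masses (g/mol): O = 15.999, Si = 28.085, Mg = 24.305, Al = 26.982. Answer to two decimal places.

Formula mass = 584.945 g/mol.
5 Si → 5.0000 mol SiO2 per formula unit; M(SiO2) = 60.083, so SiO2 mass = 300.415 g.
300.415/584.945 × 100 = 51.36 wt%.

51.36 wt%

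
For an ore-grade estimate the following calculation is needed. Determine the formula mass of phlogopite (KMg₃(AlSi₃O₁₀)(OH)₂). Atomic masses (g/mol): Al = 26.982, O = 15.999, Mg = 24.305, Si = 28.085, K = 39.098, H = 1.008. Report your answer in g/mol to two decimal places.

417.25 g/mol

The formula mass is the sum 1*39.098 + 3*24.305 + 1*26.982 + 3*28.085 + 12*15.999 + 2*1.008.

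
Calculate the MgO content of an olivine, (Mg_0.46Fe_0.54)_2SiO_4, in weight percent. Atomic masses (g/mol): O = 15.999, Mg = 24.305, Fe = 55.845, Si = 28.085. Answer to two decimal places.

M((Mg_0.46Fe_0.54)_2SiO_4) = 174.754 g/mol; M(MgO) = 40.304 g/mol.
Moles MgO per formula unit = 0.92 Mg ÷ 1 = 0.9200.
MgO fraction = (0.9200 × 40.304) / 174.754 = 37.080/174.754 = 0.2122.

21.22 wt%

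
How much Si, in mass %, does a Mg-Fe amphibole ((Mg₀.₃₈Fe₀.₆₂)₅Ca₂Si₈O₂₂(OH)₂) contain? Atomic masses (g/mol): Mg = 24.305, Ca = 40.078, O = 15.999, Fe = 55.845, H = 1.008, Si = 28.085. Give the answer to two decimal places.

24.69 mass %

Formula mass = 1.90·24.305 + 3.10·55.845 + 2·40.078 + 8·28.085 + 24·15.999 + 2·1.008 = 910.127 g/mol, of which 224.680 g is Si.
So Si makes up 224.680/910.127 = 0.2469 of the mass, i.e. 24.69%.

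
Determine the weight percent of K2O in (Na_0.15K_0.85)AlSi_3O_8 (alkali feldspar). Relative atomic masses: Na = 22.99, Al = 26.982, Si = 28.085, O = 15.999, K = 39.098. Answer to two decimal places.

14.51 wt%

Molar mass of (Na_0.15K_0.85)AlSi_3O_8 = 0.15×22.99 + 0.85×39.098 + 1×26.982 + 3×28.085 + 8×15.999 = 275.911 g/mol.
Each formula unit contains 0.85 K, equivalent to 0.85/2 = 0.4250 mol K2O.
M(K2O) = 2×39.098 + 1×15.999 = 94.195 g/mol.
Mass of K2O per formula unit = 0.4250 × 94.195 = 40.033 g.
K2O wt% = 40.033 / 275.911 × 100 = 14.51%.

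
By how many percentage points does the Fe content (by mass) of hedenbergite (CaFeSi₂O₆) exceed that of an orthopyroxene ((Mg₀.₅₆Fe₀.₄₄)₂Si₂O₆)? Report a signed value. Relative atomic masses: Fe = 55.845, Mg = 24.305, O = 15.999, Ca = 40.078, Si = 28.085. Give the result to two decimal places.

M(CaFeSi₂O₆) = 248.087 g/mol, so wt% Fe = 55.845/248.087 × 100 = 22.51%.
M((Mg₀.₅₆Fe₀.₄₄)₂Si₂O₆) = 228.529 g/mol, so wt% Fe = 49.144/228.529 × 100 = 21.50%.
22.51 − 21.50 = 1.01 pp.

1.01 percentage points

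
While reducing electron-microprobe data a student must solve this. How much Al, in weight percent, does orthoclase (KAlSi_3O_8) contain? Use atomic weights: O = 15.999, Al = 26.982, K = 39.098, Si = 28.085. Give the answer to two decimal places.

9.69 weight percent

M(KAlSi_3O_8) = 278.327 g/mol.
Al contributes 1 × 26.982 = 26.982 g per mole.
26.982/278.327 = 0.0969 → 9.69%.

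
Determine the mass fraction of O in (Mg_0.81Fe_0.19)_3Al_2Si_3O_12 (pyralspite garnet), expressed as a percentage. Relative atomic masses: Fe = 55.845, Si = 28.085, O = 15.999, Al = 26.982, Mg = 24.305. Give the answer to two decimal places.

45.59 weight percent

Formula mass = 2.43×24.305 + 0.57×55.845 + 2×26.982 + 3×28.085 + 12×15.999 = 421.100 g/mol, of which 191.988 g is O.
So O makes up 191.988/421.100 = 0.4559 of the mass, i.e. 45.59%.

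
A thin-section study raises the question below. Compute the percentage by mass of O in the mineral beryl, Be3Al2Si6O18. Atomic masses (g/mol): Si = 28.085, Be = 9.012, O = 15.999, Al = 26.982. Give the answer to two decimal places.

Molar mass of Be3Al2Si6O18: 3·9.012 + 2·26.982 + 6·28.085 + 18·15.999 = 537.492 g/mol.
Mass of O per formula unit: 18 × 15.999 = 287.982 g.
Weight fraction O = 287.982 / 537.492 = 0.5358.

53.58 wt%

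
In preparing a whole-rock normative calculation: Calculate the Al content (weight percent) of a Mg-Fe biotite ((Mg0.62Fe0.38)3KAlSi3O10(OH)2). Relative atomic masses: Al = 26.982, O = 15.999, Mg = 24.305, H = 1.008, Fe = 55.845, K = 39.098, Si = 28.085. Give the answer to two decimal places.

5.95 weight percent

Molar mass of (Mg0.62Fe0.38)3KAlSi3O10(OH)2: 1.86×24.305 + 1.14×55.845 + 1×39.098 + 1×26.982 + 3×28.085 + 12×15.999 + 2×1.008 = 453.210 g/mol.
Mass of Al per formula unit: 1 × 26.982 = 26.982 g.
Weight fraction Al = 26.982 / 453.210 = 0.0595.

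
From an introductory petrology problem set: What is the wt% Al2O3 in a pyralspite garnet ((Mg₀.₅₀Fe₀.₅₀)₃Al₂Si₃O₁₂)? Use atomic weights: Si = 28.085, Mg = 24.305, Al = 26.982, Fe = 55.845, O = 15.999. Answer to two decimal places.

22.64 wt%

Formula mass = 450.432 g/mol.
2 Al → 1.0000 mol Al2O3 per formula unit; M(Al2O3) = 101.961, so Al2O3 mass = 101.961 g.
101.961/450.432 × 100 = 22.64 wt%.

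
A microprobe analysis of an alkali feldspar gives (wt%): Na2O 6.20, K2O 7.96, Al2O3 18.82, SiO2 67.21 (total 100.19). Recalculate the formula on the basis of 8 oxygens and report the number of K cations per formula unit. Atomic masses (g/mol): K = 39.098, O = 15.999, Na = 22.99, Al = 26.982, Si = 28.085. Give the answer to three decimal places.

0.454 K apfu

6.20 wt% Na2O ÷ 61.979 g/mol = 0.10003 mol, giving 0.20006 Na and 0.10003 O.
7.96 wt% K2O ÷ 94.195 g/mol = 0.08451 mol, giving 0.16902 K and 0.08451 O.
18.82 wt% Al2O3 ÷ 101.961 g/mol = 0.18458 mol, giving 0.36916 Al and 0.55374 O.
67.21 wt% SiO2 ÷ 60.083 g/mol = 1.11862 mol, giving 1.11862 Si and 2.23724 O.
Oxygen sums to 2.97552; scaling by 8/2.97552 = 2.68861 puts the formula on 8 O.
K: 0.16902 × 2.68861 = 0.454 atoms per formula unit.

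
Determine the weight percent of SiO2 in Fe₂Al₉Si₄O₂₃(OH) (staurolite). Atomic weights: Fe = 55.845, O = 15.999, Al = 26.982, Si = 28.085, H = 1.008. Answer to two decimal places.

Formula mass = 851.852 g/mol.
4 Si → 4.0000 mol SiO2 per formula unit; M(SiO2) = 60.083, so SiO2 mass = 240.332 g.
240.332/851.852 × 100 = 28.21 wt%.

28.21 wt%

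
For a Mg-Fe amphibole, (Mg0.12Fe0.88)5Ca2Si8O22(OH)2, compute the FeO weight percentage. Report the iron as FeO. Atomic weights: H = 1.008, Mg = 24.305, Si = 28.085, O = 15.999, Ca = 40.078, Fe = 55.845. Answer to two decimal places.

33.24 wt%

Formula mass = 951.129 g/mol.
4.40 Fe → 4.4000 mol FeO per formula unit; M(FeO) = 71.844, so FeO mass = 316.114 g.
316.114/951.129 × 100 = 33.24 wt%.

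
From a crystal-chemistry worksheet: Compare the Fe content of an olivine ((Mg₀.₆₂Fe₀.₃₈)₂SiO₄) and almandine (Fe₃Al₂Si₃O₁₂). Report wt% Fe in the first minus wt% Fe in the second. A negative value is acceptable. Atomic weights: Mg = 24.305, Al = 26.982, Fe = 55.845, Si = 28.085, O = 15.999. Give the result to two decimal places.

M((Mg₀.₆₂Fe₀.₃₈)₂SiO₄) = 164.661 g/mol, so wt% Fe = 42.442/164.661 × 100 = 25.78%.
M(Fe₃Al₂Si₃O₁₂) = 497.742 g/mol, so wt% Fe = 167.535/497.742 × 100 = 33.66%.
25.78 − 33.66 = -7.88 pp.

-7.88 percentage points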